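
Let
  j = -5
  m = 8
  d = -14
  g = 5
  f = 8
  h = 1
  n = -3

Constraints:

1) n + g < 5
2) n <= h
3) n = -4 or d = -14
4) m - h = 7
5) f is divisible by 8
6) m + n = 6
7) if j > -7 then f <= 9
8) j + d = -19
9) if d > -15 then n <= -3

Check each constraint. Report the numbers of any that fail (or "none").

1) n + g = -3 + 5 = 2; 2 < 5  ✓
2) n = -3, h = 1; -3 ≤ 1  ✓
3) n = -3 ≠ -4, but d = -14 = -14 (second disjunct)  ✓
4) m - h = 8 - 1 = 7  ✓
5) 8 / 8 = 1, so 8 divides 8  ✓
6) m + n = 8 + (-3) = 5, not 6  ✗
7) j = -5 > -7, so we need f ≤ 9; f = 8 ≤ 9  ✓
8) j + d = -5 + (-14) = -19  ✓
9) d = -14 > -15, so we need n ≤ -3; n = -3 ≤ -3  ✓

Constraint 6 does not hold.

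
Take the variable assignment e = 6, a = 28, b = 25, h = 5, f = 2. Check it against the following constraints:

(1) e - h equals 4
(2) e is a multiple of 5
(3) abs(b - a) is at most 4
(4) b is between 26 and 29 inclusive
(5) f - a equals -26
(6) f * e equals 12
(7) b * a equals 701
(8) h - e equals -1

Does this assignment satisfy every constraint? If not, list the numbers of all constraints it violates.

Constraints 1, 2, 4, 7 are violated.

(1) e - h = 6 - 5 = 1, not 4  no
(2) 6 = 5*1 + 1, so 5 does not divide 6  no
(3) abs(25 - 28) = 3; 3 ≤ 4  yes
(4) b = 25 is outside [26, 29]  no
(5) f - a = 2 - 28 = -26  yes
(6) f * e = 2 * 6 = 12  yes
(7) b * a = 25 * 28 = 700, not 701  no
(8) h - e = 5 - 6 = -1  yes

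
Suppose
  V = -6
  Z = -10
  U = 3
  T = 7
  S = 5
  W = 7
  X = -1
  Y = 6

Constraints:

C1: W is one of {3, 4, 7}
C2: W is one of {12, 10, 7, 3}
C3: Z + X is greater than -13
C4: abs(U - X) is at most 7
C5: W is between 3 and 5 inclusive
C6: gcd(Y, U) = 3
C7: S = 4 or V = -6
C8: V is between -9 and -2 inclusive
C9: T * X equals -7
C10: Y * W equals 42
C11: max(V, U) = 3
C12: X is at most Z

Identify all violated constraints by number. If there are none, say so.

C1: W = 7 is in {3, 4, 7}  yes
C2: W = 7 is in {12, 10, 7, 3}  yes
C3: Z + X = -10 + (-1) = -11; -11 > -13  yes
C4: abs(3 - (-1)) = 4; 4 ≤ 7  yes
C5: W = 7 is outside [3, 5]  no
C6: gcd(6, 3) = 3  yes
C7: S = 5 ≠ 4, but V = -6 = -6 (second disjunct)  yes
C8: V = -6 lies in [-9, -2]  yes
C9: T * X = 7 * (-1) = -7  yes
C10: Y * W = 6 * 7 = 42  yes
C11: max(-6, 3) = 3  yes
C12: X = -1, Z = -10; -1 > -10 (want ≤)  no

The assignment fails constraints 5 and 12.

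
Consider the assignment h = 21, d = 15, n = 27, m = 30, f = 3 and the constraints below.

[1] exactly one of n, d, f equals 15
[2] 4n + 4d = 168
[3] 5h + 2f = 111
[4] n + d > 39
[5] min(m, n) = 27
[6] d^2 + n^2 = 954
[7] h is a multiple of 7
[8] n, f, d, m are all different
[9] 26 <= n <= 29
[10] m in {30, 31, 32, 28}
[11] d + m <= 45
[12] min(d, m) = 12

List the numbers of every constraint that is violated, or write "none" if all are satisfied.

[1] n=27, d=15, f=3; 1 of them equals 15  ✔
[2] 4n + 4d = 4(27) + 4(15) = 168  ✔
[3] 5h + 2f = 5(21) + 2(3) = 111  ✔
[4] n + d = 27 + 15 = 42; 42 > 39  ✔
[5] min(30, 27) = 27  ✔
[6] d^2 + n^2 = 15^2 + 27^2 = 225 + 729 = 954  ✔
[7] 21 / 7 = 3, so 7 divides 21  ✔
[8] values 27, 3, 15, 30 are pairwise distinct  ✔
[9] n = 27 lies in [26, 29]  ✔
[10] m = 30 is in {30, 31, 32, 28}  ✔
[11] d + m = 15 + 30 = 45; 45 ≤ 45  ✔
[12] min(15, 30) = 15, not 12  ✘

Violated: 12.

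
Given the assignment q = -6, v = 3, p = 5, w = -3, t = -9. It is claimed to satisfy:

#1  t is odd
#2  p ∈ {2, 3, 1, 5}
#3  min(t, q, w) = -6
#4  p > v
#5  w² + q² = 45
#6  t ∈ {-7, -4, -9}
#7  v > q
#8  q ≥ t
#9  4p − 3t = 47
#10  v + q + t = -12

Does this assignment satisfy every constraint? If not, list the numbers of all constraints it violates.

#1 t = -9 is odd — holds.
#2 p = 5 is in {2, 3, 1, 5} — holds.
#3 min(-9, -6, -3) = -9, not -6 — fails.
#4 p = 5, v = 3; 5 > 3 — holds.
#5 w² + q² = (-3)² + (-6)² = 9 + 36 = 45 — holds.
#6 t = -9 is in {-7, -4, -9} — holds.
#7 v = 3, q = -6; 3 > -6 — holds.
#8 q = -6, t = -9; -6 ≥ -9 — holds.
#9 4p − 3t = 4(5) − 3(-9) = 47 — holds.
#10 v + q + t = 3 + (-6) + (-9) = -12 — holds.

Constraint 3 is violated.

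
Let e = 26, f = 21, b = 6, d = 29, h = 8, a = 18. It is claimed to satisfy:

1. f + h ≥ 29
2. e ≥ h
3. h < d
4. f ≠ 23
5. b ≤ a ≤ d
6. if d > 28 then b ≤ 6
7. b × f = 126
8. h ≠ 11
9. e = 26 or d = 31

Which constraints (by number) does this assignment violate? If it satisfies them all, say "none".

1. f + h = 21 + 8 = 29; 29 ≥ 29  ✓
2. e = 26, h = 8; 26 ≥ 8  ✓
3. h = 8, d = 29; 8 < 29  ✓
4. f = 21, and 21 ≠ 23  ✓
5. values 6 ≤ 18 ≤ 29  ✓
6. d = 29 > 28, so we need b ≤ 6; b = 6 ≤ 6  ✓
7. b × f = 6 × 21 = 126  ✓
8. h = 8, and 8 ≠ 11  ✓
9. e = 26 = 26 (first disjunct)  ✓

Yes — all constraints hold.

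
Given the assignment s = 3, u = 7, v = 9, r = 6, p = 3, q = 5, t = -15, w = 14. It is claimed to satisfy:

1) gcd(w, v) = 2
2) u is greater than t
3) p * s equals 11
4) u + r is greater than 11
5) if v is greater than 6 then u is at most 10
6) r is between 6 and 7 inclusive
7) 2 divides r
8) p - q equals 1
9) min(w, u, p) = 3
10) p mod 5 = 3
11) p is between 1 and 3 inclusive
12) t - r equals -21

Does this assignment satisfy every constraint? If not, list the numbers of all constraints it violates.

No — constraints 1, 3, and 8 are not satisfied.

1) gcd(14, 9) = 1, not 2  ✗
2) u = 7, t = -15; 7 > -15  ✓
3) p * s = 3 * 3 = 9, not 11  ✗
4) u + r = 7 + 6 = 13; 13 > 11  ✓
5) v = 9 > 6, so we need u ≤ 10; u = 7 ≤ 10  ✓
6) r = 6 lies in [6, 7]  ✓
7) 6 / 2 = 3, so 2 divides 6  ✓
8) p - q = 3 - 5 = -2, not 1  ✗
9) min(14, 7, 3) = 3  ✓
10) 3 mod 5 = 3  ✓
11) p = 3 lies in [1, 3]  ✓
12) t - r = -15 - 6 = -21  ✓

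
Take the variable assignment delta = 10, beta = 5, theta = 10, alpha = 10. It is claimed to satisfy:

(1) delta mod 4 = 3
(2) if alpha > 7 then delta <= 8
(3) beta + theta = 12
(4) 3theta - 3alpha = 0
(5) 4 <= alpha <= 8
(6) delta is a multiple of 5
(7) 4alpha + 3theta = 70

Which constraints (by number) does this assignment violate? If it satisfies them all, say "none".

No — constraints 1, 2, 3, and 5 are not satisfied.

(1) 10 mod 4 = 2, not 3 — fails.
(2) alpha = 10 > 7, so we need delta ≤ 8; but delta = 10 > 8 — fails.
(3) beta + theta = 5 + 10 = 15, not 12 — fails.
(4) 3theta - 3alpha = 3(10) - 3(10) = 0 — holds.
(5) alpha = 10 is outside [4, 8] — fails.
(6) 10 / 5 = 2, so 5 divides 10 — holds.
(7) 4alpha + 3theta = 4(10) + 3(10) = 70 — holds.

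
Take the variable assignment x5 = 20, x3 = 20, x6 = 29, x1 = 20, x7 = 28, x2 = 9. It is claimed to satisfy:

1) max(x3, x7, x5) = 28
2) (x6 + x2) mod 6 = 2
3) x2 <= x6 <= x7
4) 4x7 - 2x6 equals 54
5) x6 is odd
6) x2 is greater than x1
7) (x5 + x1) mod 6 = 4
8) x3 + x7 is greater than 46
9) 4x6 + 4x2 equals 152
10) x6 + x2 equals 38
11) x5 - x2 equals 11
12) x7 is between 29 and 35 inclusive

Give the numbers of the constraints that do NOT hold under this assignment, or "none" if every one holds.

1) max(20, 28, 20) = 28  ✓
2) x6 + x2 = 38; 38 mod 6 = 2  ✓
3) values 9, 29, 28; x6 = 29 is not <= x7 = 28  ✗
4) 4x7 - 2x6 = 4(28) - 2(29) = 54  ✓
5) x6 = 29 is odd  ✓
6) x2 = 9, x1 = 20; 9 ≤ 20 (want >)  ✗
7) x5 + x1 = 40; 40 mod 6 = 4  ✓
8) x3 + x7 = 20 + 28 = 48; 48 > 46  ✓
9) 4x6 + 4x2 = 4(29) + 4(9) = 152  ✓
10) x6 + x2 = 29 + 9 = 38  ✓
11) x5 - x2 = 20 - 9 = 11  ✓
12) x7 = 28 is outside [29, 35]  ✗

Constraints 3, 6, and 12 are violated.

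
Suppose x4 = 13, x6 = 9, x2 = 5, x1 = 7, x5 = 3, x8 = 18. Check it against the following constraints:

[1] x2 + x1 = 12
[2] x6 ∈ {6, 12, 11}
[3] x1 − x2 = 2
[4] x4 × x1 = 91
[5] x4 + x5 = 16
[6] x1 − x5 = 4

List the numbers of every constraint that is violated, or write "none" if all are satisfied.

The assignment fails constraint 2.

[1] x2 + x1 = 5 + 7 = 12 — satisfied.
[2] x6 = 9 is not in {6, 12, 11} — violated.
[3] x1 − x2 = 7 − 5 = 2 — satisfied.
[4] x4 × x1 = 13 × 7 = 91 — satisfied.
[5] x4 + x5 = 13 + 3 = 16 — satisfied.
[6] x1 − x5 = 7 − 3 = 4 — satisfied.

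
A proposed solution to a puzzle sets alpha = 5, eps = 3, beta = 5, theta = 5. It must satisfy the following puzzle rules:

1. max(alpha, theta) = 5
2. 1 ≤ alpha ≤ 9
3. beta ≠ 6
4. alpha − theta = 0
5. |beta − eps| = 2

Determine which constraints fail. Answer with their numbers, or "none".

1. max(5, 5) = 5 — holds.
2. alpha = 5 lies in [1, 9] — holds.
3. beta = 5, and 5 ≠ 6 — holds.
4. alpha − theta = 5 − 5 = 0 — holds.
5. |5 − 3| = 2 — holds.

All constraints are satisfied.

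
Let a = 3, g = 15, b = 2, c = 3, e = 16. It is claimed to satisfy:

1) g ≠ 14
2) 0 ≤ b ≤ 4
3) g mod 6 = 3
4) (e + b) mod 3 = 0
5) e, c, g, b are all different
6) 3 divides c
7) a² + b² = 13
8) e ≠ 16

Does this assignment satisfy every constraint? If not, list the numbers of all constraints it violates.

No — constraint 8 is not satisfied.

1) g = 15, and 15 ≠ 14 — OK.
2) b = 2 lies in [0, 4] — OK.
3) 15 mod 6 = 3 — OK.
4) e + b = 18; 18 mod 3 = 0 — OK.
5) values 16, 3, 15, 2 are pairwise distinct — OK.
6) 3 / 3 = 1, so 3 divides 3 — OK.
7) a² + b² = 3² + 2² = 9 + 4 = 13 — OK.
8) e = 16, but 16 is required to differ — violated.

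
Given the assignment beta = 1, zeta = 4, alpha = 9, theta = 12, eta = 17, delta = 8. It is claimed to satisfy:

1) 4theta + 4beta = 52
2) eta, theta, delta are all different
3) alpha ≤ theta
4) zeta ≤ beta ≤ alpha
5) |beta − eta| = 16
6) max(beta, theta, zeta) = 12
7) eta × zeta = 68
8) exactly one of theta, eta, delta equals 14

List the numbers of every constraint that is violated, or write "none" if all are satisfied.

1) 4theta + 4beta = 4(12) + 4(1) = 52 — OK.
2) values 17, 12, 8 are pairwise distinct — OK.
3) alpha = 9, theta = 12; 9 ≤ 12 — OK.
4) values 4, 1, 9; zeta = 4 is not ≤ beta = 1 — violated.
5) |1 − 17| = 16 — OK.
6) max(1, 12, 4) = 12 — OK.
7) eta × zeta = 17 × 4 = 68 — OK.
8) theta=12, eta=17, delta=8; 0 of them equal 14, not exactly one — violated.

No — constraints 4, 8 are not satisfied.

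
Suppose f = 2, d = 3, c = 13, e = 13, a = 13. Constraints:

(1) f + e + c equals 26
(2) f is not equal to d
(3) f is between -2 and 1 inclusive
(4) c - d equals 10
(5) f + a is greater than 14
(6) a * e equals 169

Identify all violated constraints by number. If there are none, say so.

Constraints 1 and 3 are violated.

(1) f + e + c = 2 + 13 + 13 = 28, not 26 — does not hold.
(2) f = 2, d = 3; distinct — holds.
(3) f = 2 is outside [-2, 1] — does not hold.
(4) c - d = 13 - 3 = 10 — holds.
(5) f + a = 2 + 13 = 15; 15 > 14 — holds.
(6) a * e = 13 * 13 = 169 — holds.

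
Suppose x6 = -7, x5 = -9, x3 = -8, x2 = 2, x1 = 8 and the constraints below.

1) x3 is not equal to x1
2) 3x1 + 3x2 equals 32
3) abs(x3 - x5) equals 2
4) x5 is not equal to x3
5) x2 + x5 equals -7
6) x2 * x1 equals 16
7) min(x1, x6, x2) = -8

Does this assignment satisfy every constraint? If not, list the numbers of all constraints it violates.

The assignment fails constraints 2, 3, and 7.

1) x3 = -8, x1 = 8; distinct — satisfied.
2) 3x1 + 3x2 = 3(8) + 3(2) = 30, not 32 — violated.
3) abs(-8 - (-9)) = 1, not 2 — violated.
4) x5 = -9, x3 = -8; distinct — satisfied.
5) x2 + x5 = 2 + (-9) = -7 — satisfied.
6) x2 * x1 = 2 * 8 = 16 — satisfied.
7) min(8, -7, 2) = -7, not -8 — violated.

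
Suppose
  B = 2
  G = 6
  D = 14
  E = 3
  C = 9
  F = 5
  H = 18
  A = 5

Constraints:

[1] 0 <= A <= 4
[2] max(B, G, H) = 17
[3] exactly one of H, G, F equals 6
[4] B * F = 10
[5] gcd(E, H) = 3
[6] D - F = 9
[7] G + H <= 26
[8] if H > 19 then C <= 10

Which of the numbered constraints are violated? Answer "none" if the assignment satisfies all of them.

[1] A = 5 is outside [0, 4] — fails.
[2] max(2, 6, 18) = 18, not 17 — fails.
[3] H=18, G=6, F=5; 1 of them equals 6 — holds.
[4] B * F = 2 * 5 = 10 — holds.
[5] gcd(3, 18) = 3 — holds.
[6] D - F = 14 - 5 = 9 — holds.
[7] G + H = 6 + 18 = 24; 24 ≤ 26 — holds.
[8] H = 18, not > 19; antecedent false, conditional vacuously true — holds.

The assignment fails constraints 1, 2.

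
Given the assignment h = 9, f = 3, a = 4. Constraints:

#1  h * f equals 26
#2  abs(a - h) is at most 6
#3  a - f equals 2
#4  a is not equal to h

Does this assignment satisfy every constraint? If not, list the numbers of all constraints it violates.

No — constraints 1 and 3 are not satisfied.

#1 h * f = 9 * 3 = 27, not 26  ✘
#2 abs(4 - 9) = 5; 5 ≤ 6  ✔
#3 a - f = 4 - 3 = 1, not 2  ✘
#4 a = 4, h = 9; distinct  ✔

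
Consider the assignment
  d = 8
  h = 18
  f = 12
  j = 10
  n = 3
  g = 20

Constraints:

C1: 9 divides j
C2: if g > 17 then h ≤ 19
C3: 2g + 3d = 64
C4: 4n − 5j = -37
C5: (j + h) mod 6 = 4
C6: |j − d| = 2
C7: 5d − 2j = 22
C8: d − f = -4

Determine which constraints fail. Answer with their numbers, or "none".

C1: 10 = 9×1 + 1, so 9 does not divide 10 — does not hold.
C2: g = 20 > 17, so we need h ≤ 19; h = 18 ≤ 19 — holds.
C3: 2g + 3d = 2(20) + 3(8) = 64 — holds.
C4: 4n − 5j = 4(3) − 5(10) = -38, not -37 — does not hold.
C5: j + h = 28; 28 mod 6 = 4 — holds.
C6: |10 − 8| = 2 — holds.
C7: 5d − 2j = 5(8) − 2(10) = 20, not 22 — does not hold.
C8: d − f = 8 − 12 = -4 — holds.

No — constraints 1, 4, and 7 are not satisfied.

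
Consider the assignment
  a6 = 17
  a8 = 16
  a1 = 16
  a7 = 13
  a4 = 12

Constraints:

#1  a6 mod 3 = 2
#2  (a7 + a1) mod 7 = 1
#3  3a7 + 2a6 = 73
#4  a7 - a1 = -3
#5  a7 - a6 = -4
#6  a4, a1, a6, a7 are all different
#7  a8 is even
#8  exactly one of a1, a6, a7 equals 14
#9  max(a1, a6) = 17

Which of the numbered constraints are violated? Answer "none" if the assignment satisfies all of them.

#1 17 mod 3 = 2 — holds.
#2 a7 + a1 = 29; 29 mod 7 = 1 — holds.
#3 3a7 + 2a6 = 3(13) + 2(17) = 73 — holds.
#4 a7 - a1 = 13 - 16 = -3 — holds.
#5 a7 - a6 = 13 - 17 = -4 — holds.
#6 values 12, 16, 17, 13 are pairwise distinct — holds.
#7 a8 = 16 is even — holds.
#8 a1=16, a6=17, a7=13; 0 of them equal 14, not exactly one — does not hold.
#9 max(16, 17) = 17 — holds.

Constraint 8 is violated.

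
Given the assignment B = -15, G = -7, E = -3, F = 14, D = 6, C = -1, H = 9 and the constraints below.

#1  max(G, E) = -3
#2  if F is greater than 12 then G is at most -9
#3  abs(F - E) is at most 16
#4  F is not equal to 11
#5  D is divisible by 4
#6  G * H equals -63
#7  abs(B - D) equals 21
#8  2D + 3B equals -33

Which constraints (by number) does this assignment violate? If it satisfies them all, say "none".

#1 max(-7, -3) = -3  ✔
#2 F = 14 > 12, so we need G ≤ -9; but G = -7 > -9  ✘
#3 abs(14 - (-3)) = 17; 17 > 16, exceeds bound 16  ✘
#4 F = 14, and 14 ≠ 11  ✔
#5 6 = 4*1 + 2, so 4 does not divide 6  ✘
#6 G * H = -7 * 9 = -63  ✔
#7 abs(-15 - 6) = 21  ✔
#8 2D + 3B = 2(6) + 3(-15) = -33  ✔

Constraints 2, 3, and 5 are violated.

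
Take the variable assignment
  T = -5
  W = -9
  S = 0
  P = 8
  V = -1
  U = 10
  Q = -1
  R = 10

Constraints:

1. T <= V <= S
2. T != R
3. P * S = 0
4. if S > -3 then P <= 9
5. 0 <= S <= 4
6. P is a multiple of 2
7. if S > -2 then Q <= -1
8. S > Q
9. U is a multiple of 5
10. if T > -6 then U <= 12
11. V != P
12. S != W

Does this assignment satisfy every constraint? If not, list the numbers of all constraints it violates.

No violations.

1. values -5 <= -1 <= 0 — holds.
2. T = -5, R = 10; distinct — holds.
3. P * S = 8 * 0 = 0 — holds.
4. S = 0 > -3, so we need P ≤ 9; P = 8 ≤ 9 — holds.
5. S = 0 lies in [0, 4] — holds.
6. 8 / 2 = 4, so 2 divides 8 — holds.
7. S = 0 > -2, so we need Q ≤ -1; Q = -1 ≤ -1 — holds.
8. S = 0, Q = -1; 0 > -1 — holds.
9. 10 / 5 = 2, so 5 divides 10 — holds.
10. T = -5 > -6, so we need U ≤ 12; U = 10 ≤ 12 — holds.
11. V = -1, P = 8; distinct — holds.
12. S = 0, W = -9; distinct — holds.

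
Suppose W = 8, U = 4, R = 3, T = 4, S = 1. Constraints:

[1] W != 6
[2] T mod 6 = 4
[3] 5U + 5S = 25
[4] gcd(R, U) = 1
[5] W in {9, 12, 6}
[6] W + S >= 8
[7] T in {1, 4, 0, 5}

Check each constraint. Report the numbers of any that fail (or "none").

Constraint 5 does not hold.

[1] W = 8, and 8 ≠ 6 — holds.
[2] 4 mod 6 = 4 — holds.
[3] 5U + 5S = 5(4) + 5(1) = 25 — holds.
[4] gcd(3, 4) = 1 — holds.
[5] W = 8 is not in {9, 12, 6} — fails.
[6] W + S = 8 + 1 = 9; 9 ≥ 8 — holds.
[7] T = 4 is in {1, 4, 0, 5} — holds.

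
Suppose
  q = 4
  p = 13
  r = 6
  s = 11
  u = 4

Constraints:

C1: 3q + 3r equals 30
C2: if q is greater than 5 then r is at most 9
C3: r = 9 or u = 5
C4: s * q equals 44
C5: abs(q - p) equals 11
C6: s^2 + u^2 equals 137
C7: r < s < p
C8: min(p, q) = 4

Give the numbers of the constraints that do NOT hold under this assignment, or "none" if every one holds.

The assignment fails constraints 3 and 5.

C1: 3q + 3r = 3(4) + 3(6) = 30 — OK.
C2: q = 4, not > 5; antecedent false, conditional vacuously true — OK.
C3: r = 6 ≠ 9 and u = 4 ≠ 5; both disjuncts false — violated.
C4: s * q = 11 * 4 = 44 — OK.
C5: abs(4 - 13) = 9, not 11 — violated.
C6: s^2 + u^2 = 11^2 + 4^2 = 121 + 16 = 137 — OK.
C7: values 6 < 11 < 13 — OK.
C8: min(13, 4) = 4 — OK.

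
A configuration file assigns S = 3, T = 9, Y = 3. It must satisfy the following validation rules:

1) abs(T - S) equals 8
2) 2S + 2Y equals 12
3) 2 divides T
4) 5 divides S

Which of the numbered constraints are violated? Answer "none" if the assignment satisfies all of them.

No — constraints 1, 3, and 4 are not satisfied.

1) abs(9 - 3) = 6, not 8  no
2) 2S + 2Y = 2(3) + 2(3) = 12  yes
3) 9 = 2*4 + 1, so 2 does not divide 9  no
4) 3 = 5*0 + 3, so 5 does not divide 3  no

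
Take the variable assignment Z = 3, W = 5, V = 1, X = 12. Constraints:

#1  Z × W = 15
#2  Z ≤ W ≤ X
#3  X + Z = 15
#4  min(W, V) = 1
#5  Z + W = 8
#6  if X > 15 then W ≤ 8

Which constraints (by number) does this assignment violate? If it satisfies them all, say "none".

#1 Z × W = 3 × 5 = 15 — OK.
#2 values 3 ≤ 5 ≤ 12 — OK.
#3 X + Z = 12 + 3 = 15 — OK.
#4 min(5, 1) = 1 — OK.
#5 Z + W = 3 + 5 = 8 — OK.
#6 X = 12, not > 15; antecedent false, conditional vacuously true — OK.

Yes — all constraints hold.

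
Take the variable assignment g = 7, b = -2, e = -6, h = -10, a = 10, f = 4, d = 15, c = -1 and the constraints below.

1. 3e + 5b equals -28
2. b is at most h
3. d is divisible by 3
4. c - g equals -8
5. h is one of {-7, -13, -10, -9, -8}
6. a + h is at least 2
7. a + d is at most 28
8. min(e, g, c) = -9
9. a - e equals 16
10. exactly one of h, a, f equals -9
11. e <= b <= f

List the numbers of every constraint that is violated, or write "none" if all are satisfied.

Constraints 2, 6, 8, and 10 do not hold.

1. 3e + 5b = 3(-6) + 5(-2) = -28 — OK.
2. b = -2, h = -10; -2 > -10 (want ≤) — violated.
3. 15 / 3 = 5, so 3 divides 15 — OK.
4. c - g = -1 - 7 = -8 — OK.
5. h = -10 is in {-7, -13, -10, -9, -8} — OK.
6. a + h = 10 + (-10) = 0; 0 < 2, bound 2 not met — violated.
7. a + d = 10 + 15 = 25; 25 ≤ 28 — OK.
8. min(-6, 7, -1) = -6, not -9 — violated.
9. a - e = 10 - (-6) = 16 — OK.
10. h=-10, a=10, f=4; 0 of them equal -9, not exactly one — violated.
11. values -6 <= -2 <= 4 — OK.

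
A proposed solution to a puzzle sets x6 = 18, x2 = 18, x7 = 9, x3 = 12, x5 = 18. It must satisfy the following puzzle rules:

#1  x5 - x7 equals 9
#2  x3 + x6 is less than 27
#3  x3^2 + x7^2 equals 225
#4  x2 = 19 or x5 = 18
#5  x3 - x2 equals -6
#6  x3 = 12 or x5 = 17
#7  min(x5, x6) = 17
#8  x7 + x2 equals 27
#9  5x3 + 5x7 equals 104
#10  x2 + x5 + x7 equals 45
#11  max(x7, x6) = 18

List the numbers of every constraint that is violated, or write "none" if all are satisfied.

#1 x5 - x7 = 18 - 9 = 9  ✔
#2 x3 + x6 = 12 + 18 = 30; 30 ≥ 27, bound 27 not met  ✘
#3 x3^2 + x7^2 = 12^2 + 9^2 = 144 + 81 = 225  ✔
#4 x2 = 18 ≠ 19, but x5 = 18 = 18 (second disjunct)  ✔
#5 x3 - x2 = 12 - 18 = -6  ✔
#6 x3 = 12 = 12 (first disjunct)  ✔
#7 min(18, 18) = 18, not 17  ✘
#8 x7 + x2 = 9 + 18 = 27  ✔
#9 5x3 + 5x7 = 5(12) + 5(9) = 105, not 104  ✘
#10 x2 + x5 + x7 = 18 + 18 + 9 = 45  ✔
#11 max(9, 18) = 18  ✔

The assignment fails constraints 2, 7, 9.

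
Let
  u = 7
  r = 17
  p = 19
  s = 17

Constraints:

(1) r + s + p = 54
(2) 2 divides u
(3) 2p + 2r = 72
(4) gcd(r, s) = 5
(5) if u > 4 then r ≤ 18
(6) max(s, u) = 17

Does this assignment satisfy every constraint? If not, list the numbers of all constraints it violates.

Violated: 1, 2, 4.

(1) r + s + p = 17 + 17 + 19 = 53, not 54  ✗
(2) 7 = 2×3 + 1, so 2 does not divide 7  ✗
(3) 2p + 2r = 2(19) + 2(17) = 72  ✓
(4) gcd(17, 17) = 17, not 5  ✗
(5) u = 7 > 4, so we need r ≤ 18; r = 17 ≤ 18  ✓
(6) max(17, 7) = 17  ✓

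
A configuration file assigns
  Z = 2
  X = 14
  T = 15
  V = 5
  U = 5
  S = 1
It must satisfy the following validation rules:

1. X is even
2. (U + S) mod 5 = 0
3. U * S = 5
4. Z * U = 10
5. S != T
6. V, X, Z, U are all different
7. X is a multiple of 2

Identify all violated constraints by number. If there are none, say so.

Violated: 2 and 6.

1. X = 14 is even  ✓
2. U + S = 6; 6 mod 5 = 1, not 0  ✗
3. U * S = 5 * 1 = 5  ✓
4. Z * U = 2 * 5 = 10  ✓
5. S = 1, T = 15; distinct  ✓
6. V = U = 5, not all different  ✗
7. 14 / 2 = 7, so 2 divides 14  ✓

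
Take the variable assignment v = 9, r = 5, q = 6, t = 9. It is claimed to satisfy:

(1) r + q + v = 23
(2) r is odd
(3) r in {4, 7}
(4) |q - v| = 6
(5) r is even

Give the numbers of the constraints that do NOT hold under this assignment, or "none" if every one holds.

(1) r + q + v = 5 + 6 + 9 = 20, not 23 — violated.
(2) r = 5 is odd — OK.
(3) r = 5 is not in {4, 7} — violated.
(4) |6 - 9| = 3, not 6 — violated.
(5) r = 5 is odd — violated.

Violated: 1, 3, 4, and 5.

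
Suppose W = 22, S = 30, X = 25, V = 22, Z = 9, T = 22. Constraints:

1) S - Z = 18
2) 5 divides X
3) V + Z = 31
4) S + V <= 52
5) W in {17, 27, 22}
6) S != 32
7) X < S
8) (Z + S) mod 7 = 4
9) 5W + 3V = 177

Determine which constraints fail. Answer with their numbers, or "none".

1) S - Z = 30 - 9 = 21, not 18  ✘
2) 25 / 5 = 5, so 5 divides 25  ✔
3) V + Z = 22 + 9 = 31  ✔
4) S + V = 30 + 22 = 52; 52 ≤ 52  ✔
5) W = 22 is in {17, 27, 22}  ✔
6) S = 30, and 30 ≠ 32  ✔
7) X = 25, S = 30; 25 < 30  ✔
8) Z + S = 39; 39 mod 7 = 4  ✔
9) 5W + 3V = 5(22) + 3(22) = 176, not 177  ✘

Constraints 1 and 9 do not hold.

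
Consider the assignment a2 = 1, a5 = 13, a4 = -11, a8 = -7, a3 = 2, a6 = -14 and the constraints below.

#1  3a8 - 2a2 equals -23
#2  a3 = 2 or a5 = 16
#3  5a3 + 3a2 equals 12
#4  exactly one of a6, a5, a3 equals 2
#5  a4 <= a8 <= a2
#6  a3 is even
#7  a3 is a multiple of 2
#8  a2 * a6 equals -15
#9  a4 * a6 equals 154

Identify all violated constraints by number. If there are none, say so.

Constraints 3 and 8 are violated.

#1 3a8 - 2a2 = 3(-7) - 2(1) = -23  holds
#2 a3 = 2 = 2 (first disjunct)  holds
#3 5a3 + 3a2 = 5(2) + 3(1) = 13, not 12  fails
#4 a6=-14, a5=13, a3=2; 1 of them equals 2  holds
#5 values -11 <= -7 <= 1  holds
#6 a3 = 2 is even  holds
#7 2 / 2 = 1, so 2 divides 2  holds
#8 a2 * a6 = 1 * (-14) = -14, not -15  fails
#9 a4 * a6 = -11 * (-14) = 154  holds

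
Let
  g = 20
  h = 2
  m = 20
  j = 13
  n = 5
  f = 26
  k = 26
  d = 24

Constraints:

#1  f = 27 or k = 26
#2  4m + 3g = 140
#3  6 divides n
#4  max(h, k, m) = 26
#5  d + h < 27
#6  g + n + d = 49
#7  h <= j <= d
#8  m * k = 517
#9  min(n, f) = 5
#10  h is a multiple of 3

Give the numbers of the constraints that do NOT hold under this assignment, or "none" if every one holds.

The assignment fails constraints 3, 8, 10.

#1 f = 26 ≠ 27, but k = 26 = 26 (second disjunct) — OK.
#2 4m + 3g = 4(20) + 3(20) = 140 — OK.
#3 5 = 6*0 + 5, so 6 does not divide 5 — violated.
#4 max(2, 26, 20) = 26 — OK.
#5 d + h = 24 + 2 = 26; 26 < 27 — OK.
#6 g + n + d = 20 + 5 + 24 = 49 — OK.
#7 values 2 <= 13 <= 24 — OK.
#8 m * k = 20 * 26 = 520, not 517 — violated.
#9 min(5, 26) = 5 — OK.
#10 2 = 3*0 + 2, so 3 does not divide 2 — violated.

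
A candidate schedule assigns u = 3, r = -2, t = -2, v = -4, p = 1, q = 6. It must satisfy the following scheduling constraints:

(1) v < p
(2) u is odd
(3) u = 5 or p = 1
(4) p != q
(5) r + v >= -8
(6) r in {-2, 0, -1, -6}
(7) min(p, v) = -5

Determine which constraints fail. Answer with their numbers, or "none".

(1) v = -4, p = 1; -4 < 1  ✓
(2) u = 3 is odd  ✓
(3) u = 3 ≠ 5, but p = 1 = 1 (second disjunct)  ✓
(4) p = 1, q = 6; distinct  ✓
(5) r + v = -2 + (-4) = -6; -6 ≥ -8  ✓
(6) r = -2 is in {-2, 0, -1, -6}  ✓
(7) min(1, -4) = -4, not -5  ✗

Constraint 7 does not hold.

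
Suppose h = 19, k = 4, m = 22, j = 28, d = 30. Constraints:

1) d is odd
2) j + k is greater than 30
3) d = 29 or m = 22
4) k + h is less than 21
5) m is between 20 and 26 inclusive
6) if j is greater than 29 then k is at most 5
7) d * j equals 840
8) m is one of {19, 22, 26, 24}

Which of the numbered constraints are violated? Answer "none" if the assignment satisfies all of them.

Constraints 1, 4 are violated.

1) d = 30 is even — fails.
2) j + k = 28 + 4 = 32; 32 > 30 — holds.
3) d = 30 ≠ 29, but m = 22 = 22 (second disjunct) — holds.
4) k + h = 4 + 19 = 23; 23 ≥ 21, bound 21 not met — fails.
5) m = 22 lies in [20, 26] — holds.
6) j = 28, not > 29; antecedent false, conditional vacuously true — holds.
7) d * j = 30 * 28 = 840 — holds.
8) m = 22 is in {19, 22, 26, 24} — holds.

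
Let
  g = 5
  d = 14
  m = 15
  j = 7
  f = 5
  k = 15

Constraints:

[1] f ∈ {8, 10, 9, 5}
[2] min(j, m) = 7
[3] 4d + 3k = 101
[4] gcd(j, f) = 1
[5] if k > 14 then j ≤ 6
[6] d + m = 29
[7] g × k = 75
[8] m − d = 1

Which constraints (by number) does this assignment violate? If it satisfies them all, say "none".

[1] f = 5 is in {8, 10, 9, 5}  ✔
[2] min(7, 15) = 7  ✔
[3] 4d + 3k = 4(14) + 3(15) = 101  ✔
[4] gcd(7, 5) = 1  ✔
[5] k = 15 > 14, so we need j ≤ 6; but j = 7 > 6  ✘
[6] d + m = 14 + 15 = 29  ✔
[7] g × k = 5 × 15 = 75  ✔
[8] m − d = 15 − 14 = 1  ✔

Constraint 5 is violated.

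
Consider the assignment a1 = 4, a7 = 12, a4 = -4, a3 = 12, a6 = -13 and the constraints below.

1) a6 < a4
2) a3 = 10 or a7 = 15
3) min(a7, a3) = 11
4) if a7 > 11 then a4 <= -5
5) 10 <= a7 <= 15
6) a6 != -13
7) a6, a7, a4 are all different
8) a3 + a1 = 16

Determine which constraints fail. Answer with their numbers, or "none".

The assignment fails constraints 2, 3, 4, and 6.

1) a6 = -13, a4 = -4; -13 < -4 — OK.
2) a3 = 12 ≠ 10 and a7 = 12 ≠ 15; both disjuncts false — violated.
3) min(12, 12) = 12, not 11 — violated.
4) a7 = 12 > 11, so we need a4 ≤ -5; but a4 = -4 > -5 — violated.
5) a7 = 12 lies in [10, 15] — OK.
6) a6 = -13, but -13 is required to differ — violated.
7) values -13, 12, -4 are pairwise distinct — OK.
8) a3 + a1 = 12 + 4 = 16 — OK.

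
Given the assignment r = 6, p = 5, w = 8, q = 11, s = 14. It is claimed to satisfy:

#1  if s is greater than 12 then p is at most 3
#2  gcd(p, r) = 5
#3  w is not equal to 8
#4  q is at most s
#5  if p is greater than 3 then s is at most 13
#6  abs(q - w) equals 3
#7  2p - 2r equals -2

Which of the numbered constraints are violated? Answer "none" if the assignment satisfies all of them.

Constraints 1, 2, 3, and 5 are violated.

#1 s = 14 > 12, so we need p ≤ 3; but p = 5 > 3  false
#2 gcd(5, 6) = 1, not 5  false
#3 w = 8, but 8 is required to differ  false
#4 q = 11, s = 14; 11 ≤ 14  true
#5 p = 5 > 3, so we need s ≤ 13; but s = 14 > 13  false
#6 abs(11 - 8) = 3  true
#7 2p - 2r = 2(5) - 2(6) = -2  true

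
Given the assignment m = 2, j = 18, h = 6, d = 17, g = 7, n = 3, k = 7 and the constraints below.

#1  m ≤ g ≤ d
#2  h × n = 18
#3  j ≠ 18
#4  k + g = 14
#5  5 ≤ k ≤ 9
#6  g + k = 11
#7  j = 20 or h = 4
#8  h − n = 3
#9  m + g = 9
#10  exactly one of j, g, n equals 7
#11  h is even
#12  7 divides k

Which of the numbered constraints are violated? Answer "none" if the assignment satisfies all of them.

#1 values 2 ≤ 7 ≤ 17 — satisfied.
#2 h × n = 6 × 3 = 18 — satisfied.
#3 j = 18, but 18 is required to differ — violated.
#4 k + g = 7 + 7 = 14 — satisfied.
#5 k = 7 lies in [5, 9] — satisfied.
#6 g + k = 7 + 7 = 14, not 11 — violated.
#7 j = 18 ≠ 20 and h = 6 ≠ 4; both disjuncts false — violated.
#8 h − n = 6 − 3 = 3 — satisfied.
#9 m + g = 2 + 7 = 9 — satisfied.
#10 j=18, g=7, n=3; 1 of them equals 7 — satisfied.
#11 h = 6 is even — satisfied.
#12 7 / 7 = 1, so 7 divides 7 — satisfied.

No — constraints 3, 6, 7 are not satisfied.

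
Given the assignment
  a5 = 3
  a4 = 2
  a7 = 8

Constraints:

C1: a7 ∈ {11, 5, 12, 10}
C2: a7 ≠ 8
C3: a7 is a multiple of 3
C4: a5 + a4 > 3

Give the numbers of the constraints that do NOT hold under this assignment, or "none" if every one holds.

C1: a7 = 8 is not in {11, 5, 12, 10} — violated.
C2: a7 = 8, but 8 is required to differ — violated.
C3: 8 = 3×2 + 2, so 3 does not divide 8 — violated.
C4: a5 + a4 = 3 + 2 = 5; 5 > 3 — OK.

Violated: 1, 2, and 3.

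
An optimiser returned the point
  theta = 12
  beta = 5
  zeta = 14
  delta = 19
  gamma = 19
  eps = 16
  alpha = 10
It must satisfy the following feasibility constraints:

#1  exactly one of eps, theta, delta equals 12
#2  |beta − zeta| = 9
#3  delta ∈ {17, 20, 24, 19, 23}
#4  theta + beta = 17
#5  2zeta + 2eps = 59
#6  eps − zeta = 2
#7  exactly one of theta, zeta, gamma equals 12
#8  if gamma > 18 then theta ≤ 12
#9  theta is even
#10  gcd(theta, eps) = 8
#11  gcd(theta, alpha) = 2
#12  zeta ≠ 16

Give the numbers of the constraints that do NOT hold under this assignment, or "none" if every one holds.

#1 eps=16, theta=12, delta=19; 1 of them equals 12  OK
#2 |5 − 14| = 9  OK
#3 delta = 19 is in {17, 20, 24, 19, 23}  OK
#4 theta + beta = 12 + 5 = 17  OK
#5 2zeta + 2eps = 2(14) + 2(16) = 60, not 59  FAIL
#6 eps − zeta = 16 − 14 = 2  OK
#7 theta=12, zeta=14, gamma=19; 1 of them equals 12  OK
#8 gamma = 19 > 18, so we need theta ≤ 12; theta = 12 ≤ 12  OK
#9 theta = 12 is even  OK
#10 gcd(12, 16) = 4, not 8  FAIL
#11 gcd(12, 10) = 2  OK
#12 zeta = 14, and 14 ≠ 16  OK

Violated: 5, 10.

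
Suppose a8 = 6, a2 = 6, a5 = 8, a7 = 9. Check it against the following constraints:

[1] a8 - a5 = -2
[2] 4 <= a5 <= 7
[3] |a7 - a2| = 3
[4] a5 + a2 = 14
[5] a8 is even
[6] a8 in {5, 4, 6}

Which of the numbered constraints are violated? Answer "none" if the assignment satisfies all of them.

[1] a8 - a5 = 6 - 8 = -2 — OK.
[2] a5 = 8 is outside [4, 7] — violated.
[3] |9 - 6| = 3 — OK.
[4] a5 + a2 = 8 + 6 = 14 — OK.
[5] a8 = 6 is even — OK.
[6] a8 = 6 is in {5, 4, 6} — OK.

The assignment fails constraint 2.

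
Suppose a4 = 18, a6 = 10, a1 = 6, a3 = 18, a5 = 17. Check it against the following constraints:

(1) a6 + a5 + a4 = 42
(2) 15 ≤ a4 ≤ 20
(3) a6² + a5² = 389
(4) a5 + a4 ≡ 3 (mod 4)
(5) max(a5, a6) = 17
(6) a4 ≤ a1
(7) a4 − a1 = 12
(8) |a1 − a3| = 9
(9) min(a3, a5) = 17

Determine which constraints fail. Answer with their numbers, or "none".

(1) a6 + a5 + a4 = 10 + 17 + 18 = 45, not 42 — does not hold.
(2) a4 = 18 lies in [15, 20] — holds.
(3) a6² + a5² = 10² + 17² = 100 + 289 = 389 — holds.
(4) a5 + a4 = 35; 35 mod 4 = 3 — holds.
(5) max(17, 10) = 17 — holds.
(6) a4 = 18, a1 = 6; 18 > 6 (want ≤) — does not hold.
(7) a4 − a1 = 18 − 6 = 12 — holds.
(8) |6 − 18| = 12, not 9 — does not hold.
(9) min(18, 17) = 17 — holds.

Constraints 1, 6, and 8 are violated.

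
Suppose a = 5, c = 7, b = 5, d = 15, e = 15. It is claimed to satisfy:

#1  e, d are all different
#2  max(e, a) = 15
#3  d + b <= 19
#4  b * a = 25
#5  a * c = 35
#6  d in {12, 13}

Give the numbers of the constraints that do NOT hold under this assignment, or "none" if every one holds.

#1 e = d = 15, not all different — fails.
#2 max(15, 5) = 15 — holds.
#3 d + b = 15 + 5 = 20; 20 > 19, bound 19 not met — fails.
#4 b * a = 5 * 5 = 25 — holds.
#5 a * c = 5 * 7 = 35 — holds.
#6 d = 15 is not in {12, 13} — fails.

No — constraints 1, 3, 6 are not satisfied.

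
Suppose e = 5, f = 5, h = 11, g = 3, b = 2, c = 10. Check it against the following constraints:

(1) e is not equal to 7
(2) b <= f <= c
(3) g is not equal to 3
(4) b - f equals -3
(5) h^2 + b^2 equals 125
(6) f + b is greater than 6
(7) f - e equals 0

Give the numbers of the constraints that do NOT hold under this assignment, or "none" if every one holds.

The assignment fails constraint 3.

(1) e = 5, and 5 ≠ 7  ✔
(2) values 2 <= 5 <= 10  ✔
(3) g = 3, but 3 is required to differ  ✘
(4) b - f = 2 - 5 = -3  ✔
(5) h^2 + b^2 = 11^2 + 2^2 = 121 + 4 = 125  ✔
(6) f + b = 5 + 2 = 7; 7 > 6  ✔
(7) f - e = 5 - 5 = 0  ✔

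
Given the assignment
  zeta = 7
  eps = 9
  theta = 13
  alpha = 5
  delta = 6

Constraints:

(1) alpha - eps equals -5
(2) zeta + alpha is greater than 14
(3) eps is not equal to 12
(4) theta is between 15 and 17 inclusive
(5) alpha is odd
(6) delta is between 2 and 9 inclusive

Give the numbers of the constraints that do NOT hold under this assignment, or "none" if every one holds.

(1) alpha - eps = 5 - 9 = -4, not -5 — violated.
(2) zeta + alpha = 7 + 5 = 12; 12 ≤ 14, bound 14 not met — violated.
(3) eps = 9, and 9 ≠ 12 — satisfied.
(4) theta = 13 is outside [15, 17] — violated.
(5) alpha = 5 is odd — satisfied.
(6) delta = 6 lies in [2, 9] — satisfied.

Constraints 1, 2, and 4 do not hold.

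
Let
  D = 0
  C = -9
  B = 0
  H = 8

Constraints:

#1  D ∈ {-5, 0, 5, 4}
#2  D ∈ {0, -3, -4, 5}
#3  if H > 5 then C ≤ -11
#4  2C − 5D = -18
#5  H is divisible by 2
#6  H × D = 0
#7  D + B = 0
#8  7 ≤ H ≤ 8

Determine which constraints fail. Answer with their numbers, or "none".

The assignment fails constraint 3.

#1 D = 0 is in {-5, 0, 5, 4}  true
#2 D = 0 is in {0, -3, -4, 5}  true
#3 H = 8 > 5, so we need C ≤ -11; but C = -9 > -11  false
#4 2C − 5D = 2(-9) − 5(0) = -18  true
#5 8 / 2 = 4, so 2 divides 8  true
#6 H × D = 8 × 0 = 0  true
#7 D + B = 0 + 0 = 0  true
#8 H = 8 lies in [7, 8]  true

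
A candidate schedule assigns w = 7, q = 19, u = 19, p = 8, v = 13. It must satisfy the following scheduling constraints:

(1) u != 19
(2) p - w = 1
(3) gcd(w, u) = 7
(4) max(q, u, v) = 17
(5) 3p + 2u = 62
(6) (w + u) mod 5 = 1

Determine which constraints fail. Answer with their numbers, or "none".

Constraints 1, 3, 4 are violated.

(1) u = 19, but 19 is required to differ  false
(2) p - w = 8 - 7 = 1  true
(3) gcd(7, 19) = 1, not 7  false
(4) max(19, 19, 13) = 19, not 17  false
(5) 3p + 2u = 3(8) + 2(19) = 62  true
(6) w + u = 26; 26 mod 5 = 1  true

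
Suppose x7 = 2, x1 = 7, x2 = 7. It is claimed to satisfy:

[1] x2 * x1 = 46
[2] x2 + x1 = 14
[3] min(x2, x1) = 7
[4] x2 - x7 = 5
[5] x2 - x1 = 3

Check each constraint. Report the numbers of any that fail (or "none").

Violated: 1, 5.

[1] x2 * x1 = 7 * 7 = 49, not 46  no
[2] x2 + x1 = 7 + 7 = 14  yes
[3] min(7, 7) = 7  yes
[4] x2 - x7 = 7 - 2 = 5  yes
[5] x2 - x1 = 7 - 7 = 0, not 3  no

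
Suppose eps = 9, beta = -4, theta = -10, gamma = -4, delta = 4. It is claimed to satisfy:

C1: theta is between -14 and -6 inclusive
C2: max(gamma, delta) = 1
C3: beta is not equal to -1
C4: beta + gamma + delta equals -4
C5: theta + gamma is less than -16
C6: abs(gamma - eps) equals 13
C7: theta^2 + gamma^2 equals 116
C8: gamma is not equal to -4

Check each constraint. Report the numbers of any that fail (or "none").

Constraints 2, 5, and 8 are violated.

C1: theta = -10 lies in [-14, -6] — holds.
C2: max(-4, 4) = 4, not 1 — fails.
C3: beta = -4, and -4 ≠ -1 — holds.
C4: beta + gamma + delta = -4 + (-4) + 4 = -4 — holds.
C5: theta + gamma = -10 + (-4) = -14; -14 ≥ -16, bound -16 not met — fails.
C6: abs(-4 - 9) = 13 — holds.
C7: theta^2 + gamma^2 = (-10)^2 + (-4)^2 = 100 + 16 = 116 — holds.
C8: gamma = -4, but -4 is required to differ — fails.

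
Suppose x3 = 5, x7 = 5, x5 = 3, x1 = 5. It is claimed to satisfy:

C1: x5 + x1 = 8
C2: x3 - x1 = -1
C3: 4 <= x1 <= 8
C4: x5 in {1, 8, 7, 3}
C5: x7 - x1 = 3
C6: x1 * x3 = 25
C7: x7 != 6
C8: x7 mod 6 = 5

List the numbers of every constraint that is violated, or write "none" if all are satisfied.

Violated: 2 and 5.

C1: x5 + x1 = 3 + 5 = 8  yes
C2: x3 - x1 = 5 - 5 = 0, not -1  no
C3: x1 = 5 lies in [4, 8]  yes
C4: x5 = 3 is in {1, 8, 7, 3}  yes
C5: x7 - x1 = 5 - 5 = 0, not 3  no
C6: x1 * x3 = 5 * 5 = 25  yes
C7: x7 = 5, and 5 ≠ 6  yes
C8: 5 mod 6 = 5  yes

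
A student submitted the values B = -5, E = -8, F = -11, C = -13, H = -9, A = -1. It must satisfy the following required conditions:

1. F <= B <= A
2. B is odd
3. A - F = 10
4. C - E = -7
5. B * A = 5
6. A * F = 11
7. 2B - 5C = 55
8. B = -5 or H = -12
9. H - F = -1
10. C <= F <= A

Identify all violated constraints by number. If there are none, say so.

Constraints 4, 9 are violated.

1. values -11 <= -5 <= -1  OK
2. B = -5 is odd  OK
3. A - F = -1 - (-11) = 10  OK
4. C - E = -13 - (-8) = -5, not -7  FAIL
5. B * A = -5 * (-1) = 5  OK
6. A * F = -1 * (-11) = 11  OK
7. 2B - 5C = 2(-5) - 5(-13) = 55  OK
8. B = -5 = -5 (first disjunct)  OK
9. H - F = -9 - (-11) = 2, not -1  FAIL
10. values -13 <= -11 <= -1  OK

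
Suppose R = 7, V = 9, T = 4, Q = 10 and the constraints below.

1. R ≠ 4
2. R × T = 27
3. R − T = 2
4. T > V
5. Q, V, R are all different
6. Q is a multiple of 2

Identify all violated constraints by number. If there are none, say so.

1. R = 7, and 7 ≠ 4  OK
2. R × T = 7 × 4 = 28, not 27  FAIL
3. R − T = 7 − 4 = 3, not 2  FAIL
4. T = 4, V = 9; 4 ≤ 9 (want >)  FAIL
5. values 10, 9, 7 are pairwise distinct  OK
6. 10 / 2 = 5, so 2 divides 10  OK

The assignment fails constraints 2, 3, and 4.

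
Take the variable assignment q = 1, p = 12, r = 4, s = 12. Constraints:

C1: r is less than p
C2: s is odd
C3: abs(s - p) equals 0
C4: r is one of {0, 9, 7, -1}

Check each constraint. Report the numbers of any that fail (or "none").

Constraints 2 and 4 are violated.

C1: r = 4, p = 12; 4 < 12  holds
C2: s = 12 is even  fails
C3: abs(12 - 12) = 0  holds
C4: r = 4 is not in {0, 9, 7, -1}  fails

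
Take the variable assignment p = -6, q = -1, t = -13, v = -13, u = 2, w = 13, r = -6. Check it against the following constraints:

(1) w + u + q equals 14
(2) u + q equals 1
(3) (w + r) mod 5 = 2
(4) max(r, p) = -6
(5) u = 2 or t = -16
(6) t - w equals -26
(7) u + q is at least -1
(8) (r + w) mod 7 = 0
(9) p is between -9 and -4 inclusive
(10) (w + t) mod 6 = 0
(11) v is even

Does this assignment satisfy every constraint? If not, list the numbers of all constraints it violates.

(1) w + u + q = 13 + 2 + (-1) = 14  OK
(2) u + q = 2 + (-1) = 1  OK
(3) w + r = 7; 7 mod 5 = 2  OK
(4) max(-6, -6) = -6  OK
(5) u = 2 = 2 (first disjunct)  OK
(6) t - w = -13 - 13 = -26  OK
(7) u + q = 2 + (-1) = 1; 1 ≥ -1  OK
(8) r + w = 7; 7 mod 7 = 0  OK
(9) p = -6 lies in [-9, -4]  OK
(10) w + t = 0; 0 mod 6 = 0  OK
(11) v = -13 is odd  FAIL

Constraint 11 is violated.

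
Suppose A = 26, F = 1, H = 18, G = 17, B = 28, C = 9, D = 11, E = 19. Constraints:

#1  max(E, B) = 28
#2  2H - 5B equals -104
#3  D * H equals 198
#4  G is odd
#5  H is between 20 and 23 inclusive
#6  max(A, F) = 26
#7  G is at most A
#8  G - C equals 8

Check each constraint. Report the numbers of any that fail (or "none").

Constraint 5 does not hold.

#1 max(19, 28) = 28  yes
#2 2H - 5B = 2(18) - 5(28) = -104  yes
#3 D * H = 11 * 18 = 198  yes
#4 G = 17 is odd  yes
#5 H = 18 is outside [20, 23]  no
#6 max(26, 1) = 26  yes
#7 G = 17, A = 26; 17 ≤ 26  yes
#8 G - C = 17 - 9 = 8  yes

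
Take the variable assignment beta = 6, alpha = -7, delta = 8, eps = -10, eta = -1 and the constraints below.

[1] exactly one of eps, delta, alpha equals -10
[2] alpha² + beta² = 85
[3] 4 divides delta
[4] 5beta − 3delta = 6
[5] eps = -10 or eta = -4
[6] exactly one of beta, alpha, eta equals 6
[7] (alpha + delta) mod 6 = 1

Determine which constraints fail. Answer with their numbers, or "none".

[1] eps=-10, delta=8, alpha=-7; 1 of them equals -10  OK
[2] alpha² + beta² = (-7)² + 6² = 49 + 36 = 85  OK
[3] 8 / 4 = 2, so 4 divides 8  OK
[4] 5beta − 3delta = 5(6) − 3(8) = 6  OK
[5] eps = -10 = -10 (first disjunct)  OK
[6] beta=6, alpha=-7, eta=-1; 1 of them equals 6  OK
[7] alpha + delta = 1; 1 mod 6 = 1  OK

Yes — all constraints hold.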